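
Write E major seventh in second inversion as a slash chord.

Second inversion of E major seventh has the fifth (B) in the bass. As a slash chord: Emaj7/B.

Emaj7/B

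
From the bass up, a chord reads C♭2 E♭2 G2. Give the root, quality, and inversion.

Reducing to letter names: Cb, Eb, G. These stack in thirds as Cb–Eb–G — a Cb augmented triad.
Cb is the root of Cb augmented; root in the bass means root position (figured bass 5/3).

Cb augmented, root position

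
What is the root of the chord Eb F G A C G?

F

Eb, F, G, A, C are the tones of an F dominant ninth chord (F–A–C–Eb–G), making F the root.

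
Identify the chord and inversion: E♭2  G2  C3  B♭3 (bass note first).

C minor seventh, first inversion

The distinct note names are Eb, G, C, Bb. Stacked in thirds they read C–Eb–G–Bb, which is a minor seventh chord on C.
The lowest note is Eb, the third of the chord, so this is first inversion (figured bass 6/5).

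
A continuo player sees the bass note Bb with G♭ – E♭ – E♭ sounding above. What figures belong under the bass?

6/4

The notes Bb, Gb, Eb stack in thirds as Eb–Gb–Bb — an Eb minor triad. The bass Bb is the fifth, so this is second inversion: figured 6/4.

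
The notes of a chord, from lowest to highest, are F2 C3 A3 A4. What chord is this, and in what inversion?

F major, root position

Reducing to letter names: F, C, A. These stack in thirds as F–A–C — an F major triad.
F is the root of F major; root in the bass means root position (figured bass 5/3).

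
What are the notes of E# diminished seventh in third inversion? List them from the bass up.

The chord tones are E#–G#–B–D. With the seventh (D) lowest for third inversion: D, E#, G#, B.

D, E#, G#, B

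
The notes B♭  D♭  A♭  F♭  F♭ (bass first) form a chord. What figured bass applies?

The notes Bb, Db, Ab, Fb stack in thirds as Bb–Db–Fb–Ab — a Bb half-diminished seventh chord. The bass Bb is the root, so this is root position: figured 7.

7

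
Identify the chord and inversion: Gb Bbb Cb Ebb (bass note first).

Reducing to letter names: Gb, Bbb, Cb, Ebb. These stack in thirds as Cb–Ebb–Gb–Bbb — a Cb minor seventh chord.
The lowest note is Gb, the fifth of the chord, so this is second inversion (figured bass 4/3).

Cb minor seventh, second inversion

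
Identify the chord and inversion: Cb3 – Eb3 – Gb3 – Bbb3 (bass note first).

The pitch classes Cb, Eb, Gb, Bbb arrange in thirds as Cb–Eb–Gb–Bbb: a Cb dominant seventh chord.
The lowest note is Cb, the root of the chord, so this is root position (figured bass 7).

Cb dominant seventh, root position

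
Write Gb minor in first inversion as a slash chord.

First inversion of Gb minor has the third (Bbb) in the bass. As a slash chord: Gbm/Bbb.

Gbm/Bbb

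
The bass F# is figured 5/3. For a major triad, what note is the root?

F#

The figures 5/3 mean the root of the chord is in the bass. If F# is the root of a major triad, the root is F# (chord tones F#–A#–C#).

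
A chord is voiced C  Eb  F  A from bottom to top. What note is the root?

F

The distinct letter names are C, Eb, F, A. Arranged as a stack of thirds they read F–A–C–Eb, so F is the root (an F dominant seventh chord).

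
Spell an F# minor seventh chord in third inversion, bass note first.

F# minor seventh is F#–A–C#–E. Third inversion puts the seventh (E) in the bass, with the remaining tones above: E, F#, A, C#.

E, F#, A, C#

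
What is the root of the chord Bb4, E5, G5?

The distinct letter names are Bb, E, G. Arranged as a stack of thirds they read E–G–Bb, so E is the root (an E diminished triad).

E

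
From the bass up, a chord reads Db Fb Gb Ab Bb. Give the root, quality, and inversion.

Gb dominant ninth, second inversion

The distinct note names are Db, Fb, Gb, Ab, Bb. Stacked in thirds they read Gb–Bb–Db–Fb–Ab, which is a dominant ninth chord on Gb.
The lowest note is Db, the fifth of the chord, so this is second inversion.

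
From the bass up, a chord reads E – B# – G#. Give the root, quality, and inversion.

E augmented, root position

The pitch classes E, B#, G# arrange in thirds as E–G#–B#: an E augmented triad.
With the root (E) in the bass, the chord is in root position (figured bass 5/3).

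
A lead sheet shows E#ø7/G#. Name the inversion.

first inversion

E#ø7/G# means E# half-diminished seventh with G# in the bass. G# is the third of E# half-diminished seventh (E#–G#–B–D#), so this is first inversion.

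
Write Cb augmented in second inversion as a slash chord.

Second inversion of Cb augmented has the fifth (G) in the bass. As a slash chord: Cbaug/G.

Cbaug/G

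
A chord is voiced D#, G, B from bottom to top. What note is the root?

G

D#, G, B are the tones of a G augmented triad (G–B–D#), making G the root.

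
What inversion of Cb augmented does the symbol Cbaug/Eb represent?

Cbaug/Eb means Cb augmented with Eb in the bass. Eb is the third of Cb augmented (Cb–Eb–G), so this is first inversion.

first inversion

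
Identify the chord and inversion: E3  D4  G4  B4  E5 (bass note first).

Reducing to letter names: E, D, G, B. These stack in thirds as E–G–B–D — an E minor seventh chord.
With the root (E) in the bass, the chord is in root position (figured bass 7).

E minor seventh, root position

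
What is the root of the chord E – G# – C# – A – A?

A

The distinct letter names are E, G#, C#, A. Arranged as a stack of thirds they read A–C#–E–G#, so A is the root (an A major seventh chord).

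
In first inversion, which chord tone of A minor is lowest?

C

A minor is A–C–E. First inversion places the third in the bass: C.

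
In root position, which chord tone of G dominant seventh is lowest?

The root of G dominant seventh (G–B–D–F) is G; that is the bass in root position.

G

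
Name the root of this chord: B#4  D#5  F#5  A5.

B#

Reordering B#, D#, F#, A into stacked thirds gives B#–D#–F#–A; the bottom of that stack, B#, is the root.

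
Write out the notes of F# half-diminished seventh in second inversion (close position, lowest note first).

F# half-diminished seventh is F#–A–C–E. Second inversion puts the fifth (C) in the bass, with the remaining tones above: C, E, F#, A.

C, E, F#, A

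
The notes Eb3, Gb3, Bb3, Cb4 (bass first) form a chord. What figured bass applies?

6/5

The notes Eb, Gb, Bb, Cb stack in thirds as Cb–Eb–Gb–Bb — a Cb major seventh chord. The bass Eb is the third, so this is first inversion: figured 6/5.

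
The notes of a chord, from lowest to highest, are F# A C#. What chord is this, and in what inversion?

F# minor, root position

Reducing to letter names: F#, A, C#. These stack in thirds as F#–A–C# — an F# minor triad.
With the root (F#) in the bass, the chord is in root position (figured bass 5/3).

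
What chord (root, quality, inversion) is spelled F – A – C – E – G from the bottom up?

F major ninth, root position

The distinct note names are F, A, C, E, G. Stacked in thirds they read F–A–C–E–G, which is a major ninth chord on F.
The lowest note is F, the root of the chord, so this is root position.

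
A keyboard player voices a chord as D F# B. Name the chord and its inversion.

B minor, first inversion

Reducing to letter names: D, F#, B. These stack in thirds as B–D–F# — a B minor triad.
D is the third of B minor; third in the bass means first inversion (figured bass 6).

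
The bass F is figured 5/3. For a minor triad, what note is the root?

F

The figures 5/3 mean the root of the chord is in the bass. If F is the root of a minor triad, the root is F (chord tones F–Ab–C).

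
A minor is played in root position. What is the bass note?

A

The root of A minor (A–C–E) is A; that is the bass in root position.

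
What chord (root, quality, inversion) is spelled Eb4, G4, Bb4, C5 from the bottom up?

C minor seventh, first inversion

Reducing to letter names: Eb, G, Bb, C. These stack in thirds as C–Eb–G–Bb — a C minor seventh chord.
Eb is the third of C minor seventh; third in the bass means first inversion (figured bass 6/5).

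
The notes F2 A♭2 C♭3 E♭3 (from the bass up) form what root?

F

Reordering F, Ab, Cb, Eb into stacked thirds gives F–Ab–Cb–Eb; the bottom of that stack, F, is the root.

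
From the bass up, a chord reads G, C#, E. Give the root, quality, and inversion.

C# diminished, second inversion

Reducing to letter names: G, C#, E. These stack in thirds as C#–E–G — a C# diminished triad.
G is the fifth of C# diminished; fifth in the bass means second inversion (figured bass 6/4).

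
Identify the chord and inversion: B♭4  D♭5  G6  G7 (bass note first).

Reducing to letter names: Bb, Db, G. These stack in thirds as G–Bb–Db — a G diminished triad.
Bb is the third of G diminished; third in the bass means first inversion (figured bass 6).

G diminished, first inversion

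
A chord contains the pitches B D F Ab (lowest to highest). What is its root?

B

B, D, F, Ab are the tones of a B diminished seventh chord (B–D–F–Ab), making B the root.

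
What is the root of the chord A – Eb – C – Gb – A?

Reordering A, Eb, C, Gb into stacked thirds gives A–C–Eb–Gb; the bottom of that stack, A, is the root.

A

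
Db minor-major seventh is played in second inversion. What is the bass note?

Ab

The fifth of Db minor-major seventh (Db–Fb–Ab–C) is Ab; that is the bass in second inversion.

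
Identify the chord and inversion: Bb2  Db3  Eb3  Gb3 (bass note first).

Reducing to letter names: Bb, Db, Eb, Gb. These stack in thirds as Eb–Gb–Bb–Db — an Eb minor seventh chord.
With the fifth (Bb) in the bass, the chord is in second inversion (figured bass 4/3).

Eb minor seventh, second inversion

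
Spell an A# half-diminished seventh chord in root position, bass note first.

Spelling A# half-diminished seventh: A#–C#–E–G#. In root position the root is bass, giving A#, C#, E, G# from the bottom.

A#, C#, E, G#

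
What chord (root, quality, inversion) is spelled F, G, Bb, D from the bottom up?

The distinct note names are F, G, Bb, D. Stacked in thirds they read G–Bb–D–F, which is a minor seventh chord on G.
F is the seventh of G minor seventh; seventh in the bass means third inversion (figured bass 4/2).

G minor seventh, third inversion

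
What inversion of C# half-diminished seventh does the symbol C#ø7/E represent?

C#ø7/E means C# half-diminished seventh with E in the bass. E is the third of C# half-diminished seventh (C#–E–G–B), so this is first inversion.

first inversion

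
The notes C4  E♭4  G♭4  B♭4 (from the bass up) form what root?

C, Eb, Gb, Bb are the tones of a C half-diminished seventh chord (C–Eb–Gb–Bb), making C the root.

C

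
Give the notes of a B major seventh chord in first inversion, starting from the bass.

Spelling B major seventh: B–D#–F#–A#. In first inversion the third is bass, giving D#, F#, A#, B from the bottom.

D#, F#, A#, B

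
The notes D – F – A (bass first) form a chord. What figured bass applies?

5/3

The notes D, F, A stack in thirds as D–F–A — a D minor triad. The bass D is the root, so this is root position: figured 5/3.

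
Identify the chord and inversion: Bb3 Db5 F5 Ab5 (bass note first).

Reducing to letter names: Bb, Db, F, Ab. These stack in thirds as Bb–Db–F–Ab — a Bb minor seventh chord.
With the root (Bb) in the bass, the chord is in root position (figured bass 7).

Bb minor seventh, root position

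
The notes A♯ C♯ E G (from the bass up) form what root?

A#, C#, E, G are the tones of an A# diminished seventh chord (A#–C#–E–G), making A# the root.

A#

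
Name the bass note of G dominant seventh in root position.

G

G dominant seventh is G–B–D–F. Root position places the root in the bass: G.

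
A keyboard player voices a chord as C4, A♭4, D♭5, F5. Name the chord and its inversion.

Reducing to letter names: C, Ab, Db, F. These stack in thirds as Db–F–Ab–C — a Db major seventh chord.
With the seventh (C) in the bass, the chord is in third inversion (figured bass 4/2).

Db major seventh, third inversion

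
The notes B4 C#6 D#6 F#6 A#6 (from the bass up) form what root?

B

The distinct letter names are B, C#, D#, F#, A#. Arranged as a stack of thirds they read B–D#–F#–A#–C#, so B is the root (a B major ninth chord).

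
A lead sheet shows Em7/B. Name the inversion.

second inversion

Em7/B means E minor seventh with B in the bass. B is the fifth of E minor seventh (E–G–B–D), so this is second inversion.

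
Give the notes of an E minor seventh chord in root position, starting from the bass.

E, G, B, D

Spelling E minor seventh: E–G–B–D. In root position the root is bass, giving E, G, B, D from the bottom.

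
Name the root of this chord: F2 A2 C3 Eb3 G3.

F

The distinct letter names are F, A, C, Eb, G. Arranged as a stack of thirds they read F–A–C–Eb–G, so F is the root (an F dominant ninth chord).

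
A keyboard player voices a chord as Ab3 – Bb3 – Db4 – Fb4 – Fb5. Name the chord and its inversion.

Bb half-diminished seventh, third inversion

The distinct note names are Ab, Bb, Db, Fb. Stacked in thirds they read Bb–Db–Fb–Ab, which is a half-diminished seventh chord on Bb.
The lowest note is Ab, the seventh of the chord, so this is third inversion (figured bass 4/2).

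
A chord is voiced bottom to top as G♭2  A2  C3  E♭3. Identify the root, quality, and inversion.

A diminished seventh, third inversion

Reducing to letter names: Gb, A, C, Eb. These stack in thirds as A–C–Eb–Gb — an A diminished seventh chord.
Gb is the seventh of A diminished seventh; seventh in the bass means third inversion (figured bass 4/2).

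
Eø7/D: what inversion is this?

Eø7/D means E half-diminished seventh with D in the bass. D is the seventh of E half-diminished seventh (E–G–Bb–D), so this is third inversion.

third inversion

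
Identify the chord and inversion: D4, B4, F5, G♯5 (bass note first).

G# diminished seventh, second inversion

Reducing to letter names: D, B, F, G#. These stack in thirds as G#–B–D–F — a G# diminished seventh chord.
The lowest note is D, the fifth of the chord, so this is second inversion (figured bass 4/3).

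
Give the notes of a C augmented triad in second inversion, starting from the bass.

G#, C, E

Spelling C augmented: C–E–G#. In second inversion the fifth is bass, giving G#, C, E from the bottom.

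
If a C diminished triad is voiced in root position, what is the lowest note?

In root position the root is lowest. For C diminished (C–Eb–Gb) that is C.

C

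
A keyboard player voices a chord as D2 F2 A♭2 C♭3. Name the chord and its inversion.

The distinct note names are D, F, Ab, Cb. Stacked in thirds they read D–F–Ab–Cb, which is a diminished seventh chord on D.
D is the root of D diminished seventh; root in the bass means root position (figured bass 7).

D diminished seventh, root position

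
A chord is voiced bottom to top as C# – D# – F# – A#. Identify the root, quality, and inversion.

The distinct note names are C#, D#, F#, A#. Stacked in thirds they read D#–F#–A#–C#, which is a minor seventh chord on D#.
The lowest note is C#, the seventh of the chord, so this is third inversion (figured bass 4/2).

D# minor seventh, third inversion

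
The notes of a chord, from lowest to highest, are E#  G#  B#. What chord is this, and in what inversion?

The distinct note names are E#, G#, B#. Stacked in thirds they read E#–G#–B#, which is a minor triad on E#.
With the root (E#) in the bass, the chord is in root position (figured bass 5/3).

E# minor, root position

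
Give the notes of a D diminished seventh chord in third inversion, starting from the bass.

D diminished seventh is D–F–Ab–Cb. Third inversion puts the seventh (Cb) in the bass, with the remaining tones above: Cb, D, F, Ab.

Cb, D, F, Ab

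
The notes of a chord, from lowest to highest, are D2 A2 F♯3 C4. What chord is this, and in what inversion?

The pitch classes D, A, F#, C arrange in thirds as D–F#–A–C: a D dominant seventh chord.
With the root (D) in the bass, the chord is in root position (figured bass 7).

D dominant seventh, root position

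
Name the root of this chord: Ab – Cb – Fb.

The distinct letter names are Ab, Cb, Fb. Arranged as a stack of thirds they read Fb–Ab–Cb, so Fb is the root (an Fb major triad).

Fb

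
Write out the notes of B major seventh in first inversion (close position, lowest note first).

Spelling B major seventh: B–D#–F#–A#. In first inversion the third is bass, giving D#, F#, A#, B from the bottom.

D#, F#, A#, B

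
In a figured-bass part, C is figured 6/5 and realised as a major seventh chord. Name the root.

Ab

The figures 6/5 mean the third of the chord is in the bass. If C is the third of a major seventh chord, the root is Ab (chord tones Ab–C–Eb–G).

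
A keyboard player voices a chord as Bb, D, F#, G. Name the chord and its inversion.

G minor-major seventh, first inversion

Reducing to letter names: Bb, D, F#, G. These stack in thirds as G–Bb–D–F# — a G minor-major seventh chord.
With the third (Bb) in the bass, the chord is in first inversion (figured bass 6/5).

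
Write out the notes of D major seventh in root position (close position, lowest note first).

The chord tones are D–F#–A–C#. With the root (D) lowest for root position: D, F#, A, C#.

D, F#, A, C#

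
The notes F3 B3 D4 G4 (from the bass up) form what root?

G

Reordering F, B, D, G into stacked thirds gives G–B–D–F; the bottom of that stack, G, is the root.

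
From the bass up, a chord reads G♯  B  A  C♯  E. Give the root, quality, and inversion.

The distinct note names are G#, B, A, C#, E. Stacked in thirds they read A–C#–E–G#–B, which is a major ninth chord on A.
The lowest note is G#, the seventh of the chord, so this is third inversion.

A major ninth, third inversion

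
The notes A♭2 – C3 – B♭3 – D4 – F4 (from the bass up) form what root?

Bb

The distinct letter names are Ab, C, Bb, D, F. Arranged as a stack of thirds they read Bb–D–F–Ab–C, so Bb is the root (a Bb dominant ninth chord).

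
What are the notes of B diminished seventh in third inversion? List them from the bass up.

The chord tones are B–D–F–Ab. With the seventh (Ab) lowest for third inversion: Ab, B, D, F.

Ab, B, D, F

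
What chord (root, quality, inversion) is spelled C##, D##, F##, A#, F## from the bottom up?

D## half-diminished seventh, third inversion

The distinct note names are C##, D##, F##, A#. Stacked in thirds they read D##–F##–A#–C##, which is a half-diminished seventh chord on D##.
With the seventh (C##) in the bass, the chord is in third inversion (figured bass 4/2).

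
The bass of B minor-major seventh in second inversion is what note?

The fifth of B minor-major seventh (B–D–F#–A#) is F#; that is the bass in second inversion.

F#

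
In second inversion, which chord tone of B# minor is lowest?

In second inversion the fifth is lowest. For B# minor (B#–D#–F##) that is F##.

F##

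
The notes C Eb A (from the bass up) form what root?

The distinct letter names are C, Eb, A. Arranged as a stack of thirds they read A–C–Eb, so A is the root (an A diminished triad).

A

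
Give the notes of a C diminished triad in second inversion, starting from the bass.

Gb, C, Eb

The chord tones are C–Eb–Gb. With the fifth (Gb) lowest for second inversion: Gb, C, Eb.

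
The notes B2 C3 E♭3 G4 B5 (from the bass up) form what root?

The distinct letter names are B, C, Eb, G. Arranged as a stack of thirds they read C–Eb–G–B, so C is the root (a C minor-major seventh chord).

C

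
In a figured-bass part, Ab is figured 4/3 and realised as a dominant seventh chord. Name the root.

The figures 4/3 mean the fifth of the chord is in the bass. If Ab is the fifth of a dominant seventh chord, the root is Db (chord tones Db–F–Ab–Cb).

Db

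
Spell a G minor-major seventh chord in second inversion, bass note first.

Spelling G minor-major seventh: G–Bb–D–F#. In second inversion the fifth is bass, giving D, F#, G, Bb from the bottom.

D, F#, G, Bb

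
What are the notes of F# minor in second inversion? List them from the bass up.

Spelling F# minor: F#–A–C#. In second inversion the fifth is bass, giving C#, F#, A from the bottom.

C#, F#, A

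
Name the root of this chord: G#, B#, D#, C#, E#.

Reordering G#, B#, D#, C#, E# into stacked thirds gives C#–E#–G#–B#–D#; the bottom of that stack, C#, is the root.

C#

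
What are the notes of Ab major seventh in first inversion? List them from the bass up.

Ab major seventh is Ab–C–Eb–G. First inversion puts the third (C) in the bass, with the remaining tones above: C, Eb, G, Ab.

C, Eb, G, Ab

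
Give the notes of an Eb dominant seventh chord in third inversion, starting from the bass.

The chord tones are Eb–G–Bb–Db. With the seventh (Db) lowest for third inversion: Db, Eb, G, Bb.

Db, Eb, G, Bb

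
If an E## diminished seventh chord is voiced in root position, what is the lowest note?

The root of E## diminished seventh (E##–G##–B#–D#) is E##; that is the bass in root position.

E##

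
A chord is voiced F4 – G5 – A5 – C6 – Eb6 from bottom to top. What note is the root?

Reordering F, G, A, C, Eb into stacked thirds gives F–A–C–Eb–G; the bottom of that stack, F, is the root.

F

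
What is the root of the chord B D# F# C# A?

B, D#, F#, C#, A are the tones of a B dominant ninth chord (B–D#–F#–A–C#), making B the root.

B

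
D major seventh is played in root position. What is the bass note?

In root position the root is lowest. For D major seventh (D–F#–A–C#) that is D.

D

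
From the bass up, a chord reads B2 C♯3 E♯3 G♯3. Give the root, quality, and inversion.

The distinct note names are B, C#, E#, G#. Stacked in thirds they read C#–E#–G#–B, which is a dominant seventh chord on C#.
B is the seventh of C# dominant seventh; seventh in the bass means third inversion (figured bass 4/2).

C# dominant seventh, third inversion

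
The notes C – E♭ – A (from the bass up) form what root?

The distinct letter names are C, Eb, A. Arranged as a stack of thirds they read A–C–Eb, so A is the root (an A diminished triad).

A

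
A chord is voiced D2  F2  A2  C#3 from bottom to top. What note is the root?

The distinct letter names are D, F, A, C#. Arranged as a stack of thirds they read D–F–A–C#, so D is the root (a D minor-major seventh chord).

D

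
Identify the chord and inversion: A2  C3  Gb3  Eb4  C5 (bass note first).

The distinct note names are A, C, Gb, Eb. Stacked in thirds they read A–C–Eb–Gb, which is a diminished seventh chord on A.
A is the root of A diminished seventh; root in the bass means root position (figured bass 7).

A diminished seventh, root position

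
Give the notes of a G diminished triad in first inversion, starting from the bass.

Bb, Db, G

Spelling G diminished: G–Bb–Db. In first inversion the third is bass, giving Bb, Db, G from the bottom.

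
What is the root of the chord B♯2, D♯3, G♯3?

Reordering B#, D#, G# into stacked thirds gives G#–B#–D#; the bottom of that stack, G#, is the root.

G#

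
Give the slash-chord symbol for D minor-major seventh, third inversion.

Dm(maj7)/C#

Third inversion of D minor-major seventh has the seventh (C#) in the bass. As a slash chord: Dm(maj7)/C#.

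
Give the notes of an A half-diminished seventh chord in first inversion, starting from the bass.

The chord tones are A–C–Eb–G. With the third (C) lowest for first inversion: C, Eb, G, A.

C, Eb, G, A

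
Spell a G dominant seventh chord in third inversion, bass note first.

F, G, B, D

Spelling G dominant seventh: G–B–D–F. In third inversion the seventh is bass, giving F, G, B, D from the bottom.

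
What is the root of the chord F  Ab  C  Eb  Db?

Db

The distinct letter names are F, Ab, C, Eb, Db. Arranged as a stack of thirds they read Db–F–Ab–C–Eb, so Db is the root (a Db major ninth chord).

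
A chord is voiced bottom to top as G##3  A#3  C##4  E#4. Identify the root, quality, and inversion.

Reducing to letter names: G##, A#, C##, E#. These stack in thirds as A#–C##–E#–G## — an A# major seventh chord.
The lowest note is G##, the seventh of the chord, so this is third inversion (figured bass 4/2).

A# major seventh, third inversion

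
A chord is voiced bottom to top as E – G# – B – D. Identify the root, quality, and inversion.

Reducing to letter names: E, G#, B, D. These stack in thirds as E–G#–B–D — an E dominant seventh chord.
E is the root of E dominant seventh; root in the bass means root position (figured bass 7).

E dominant seventh, root position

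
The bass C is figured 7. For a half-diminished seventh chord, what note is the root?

The figures 7 mean the root of the chord is in the bass. If C is the root of a half-diminished seventh chord, the root is C (chord tones C–Eb–Gb–Bb).

C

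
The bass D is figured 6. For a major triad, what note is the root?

Bb

The figures 6 mean the third of the chord is in the bass. If D is the third of a major triad, the root is Bb (chord tones Bb–D–F).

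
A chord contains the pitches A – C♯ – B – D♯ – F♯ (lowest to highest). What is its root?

The distinct letter names are A, C#, B, D#, F#. Arranged as a stack of thirds they read B–D#–F#–A–C#, so B is the root (a B dominant ninth chord).

B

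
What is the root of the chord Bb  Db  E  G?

E

Reordering Bb, Db, E, G into stacked thirds gives E–G–Bb–Db; the bottom of that stack, E, is the root.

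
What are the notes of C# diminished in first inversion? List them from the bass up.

C# diminished is C#–E–G. First inversion puts the third (E) in the bass, with the remaining tones above: E, G, C#.

E, G, C#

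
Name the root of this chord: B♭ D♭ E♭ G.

Eb

The distinct letter names are Bb, Db, Eb, G. Arranged as a stack of thirds they read Eb–G–Bb–Db, so Eb is the root (an Eb dominant seventh chord).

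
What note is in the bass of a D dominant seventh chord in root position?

In root position the root is lowest. For D dominant seventh (D–F#–A–C) that is D.

D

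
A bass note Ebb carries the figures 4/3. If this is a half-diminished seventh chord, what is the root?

Ab

The figures 4/3 mean the fifth of the chord is in the bass. If Ebb is the fifth of a half-diminished seventh chord, the root is Ab (chord tones Ab–Cb–Ebb–Gb).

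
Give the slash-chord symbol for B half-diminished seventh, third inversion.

Bø7/A

Third inversion of B half-diminished seventh has the seventh (A) in the bass. As a slash chord: Bø7/A.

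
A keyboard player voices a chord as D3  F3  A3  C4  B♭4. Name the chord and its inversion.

The distinct note names are D, F, A, C, Bb. Stacked in thirds they read Bb–D–F–A–C, which is a major ninth chord on Bb.
With the third (D) in the bass, the chord is in first inversion.

Bb major ninth, first inversion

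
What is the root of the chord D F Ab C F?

Reordering D, F, Ab, C into stacked thirds gives D–F–Ab–C; the bottom of that stack, D, is the root.

D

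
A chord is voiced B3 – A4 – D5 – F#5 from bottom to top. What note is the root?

B

Reordering B, A, D, F# into stacked thirds gives B–D–F#–A; the bottom of that stack, B, is the root.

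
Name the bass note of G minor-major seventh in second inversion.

G minor-major seventh is G–Bb–D–F#. Second inversion places the fifth in the bass: D.

D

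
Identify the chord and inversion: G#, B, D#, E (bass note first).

The distinct note names are G#, B, D#, E. Stacked in thirds they read E–G#–B–D#, which is a major seventh chord on E.
G# is the third of E major seventh; third in the bass means first inversion (figured bass 6/5).

E major seventh, first inversion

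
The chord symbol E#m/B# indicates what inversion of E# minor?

second inversion

E#m/B# means E# minor with B# in the bass. B# is the fifth of E# minor (E#–G#–B#), so this is second inversion.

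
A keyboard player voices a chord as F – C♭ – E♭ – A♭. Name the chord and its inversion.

The pitch classes F, Cb, Eb, Ab arrange in thirds as F–Ab–Cb–Eb: an F half-diminished seventh chord.
The lowest note is F, the root of the chord, so this is root position (figured bass 7).

F half-diminished seventh, root position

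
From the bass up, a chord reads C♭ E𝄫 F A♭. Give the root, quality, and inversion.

F diminished seventh, second inversion

The pitch classes Cb, Ebb, F, Ab arrange in thirds as F–Ab–Cb–Ebb: an F diminished seventh chord.
With the fifth (Cb) in the bass, the chord is in second inversion (figured bass 4/3).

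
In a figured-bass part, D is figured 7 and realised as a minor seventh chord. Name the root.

D

The figures 7 mean the root of the chord is in the bass. If D is the root of a minor seventh chord, the root is D (chord tones D–F–A–C).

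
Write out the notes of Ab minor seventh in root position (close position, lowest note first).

Ab, Cb, Eb, Gb

The chord tones are Ab–Cb–Eb–Gb. With the root (Ab) lowest for root position: Ab, Cb, Eb, Gb.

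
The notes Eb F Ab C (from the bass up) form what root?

F

Eb, F, Ab, C are the tones of an F minor seventh chord (F–Ab–C–Eb), making F the root.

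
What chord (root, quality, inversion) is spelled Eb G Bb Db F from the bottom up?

The distinct note names are Eb, G, Bb, Db, F. Stacked in thirds they read Eb–G–Bb–Db–F, which is a dominant ninth chord on Eb.
The lowest note is Eb, the root of the chord, so this is root position.

Eb dominant ninth, root position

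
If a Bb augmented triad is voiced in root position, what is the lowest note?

Bb augmented is Bb–D–F#. Root position places the root in the bass: Bb.

Bb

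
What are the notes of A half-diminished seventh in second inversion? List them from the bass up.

The chord tones are A–C–Eb–G. With the fifth (Eb) lowest for second inversion: Eb, G, A, C.

Eb, G, A, C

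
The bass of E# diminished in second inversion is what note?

B

E# diminished is E#–G#–B. Second inversion places the fifth in the bass: B.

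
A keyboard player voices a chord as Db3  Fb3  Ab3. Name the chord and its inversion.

Db minor, root position

The pitch classes Db, Fb, Ab arrange in thirds as Db–Fb–Ab: a Db minor triad.
The lowest note is Db, the root of the chord, so this is root position (figured bass 5/3).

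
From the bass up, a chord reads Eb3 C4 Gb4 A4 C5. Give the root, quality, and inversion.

A diminished seventh, second inversion

The pitch classes Eb, C, Gb, A arrange in thirds as A–C–Eb–Gb: an A diminished seventh chord.
The lowest note is Eb, the fifth of the chord, so this is second inversion (figured bass 4/3).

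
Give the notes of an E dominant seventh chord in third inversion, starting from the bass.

E dominant seventh is E–G#–B–D. Third inversion puts the seventh (D) in the bass, with the remaining tones above: D, E, G#, B.

D, E, G#, B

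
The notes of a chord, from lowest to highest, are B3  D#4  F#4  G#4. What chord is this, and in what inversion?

G# minor seventh, first inversion

The distinct note names are B, D#, F#, G#. Stacked in thirds they read G#–B–D#–F#, which is a minor seventh chord on G#.
With the third (B) in the bass, the chord is in first inversion (figured bass 6/5).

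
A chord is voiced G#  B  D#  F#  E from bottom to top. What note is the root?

E

The distinct letter names are G#, B, D#, F#, E. Arranged as a stack of thirds they read E–G#–B–D#–F#, so E is the root (an E major ninth chord).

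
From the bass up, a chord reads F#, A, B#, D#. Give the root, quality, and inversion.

Reducing to letter names: F#, A, B#, D#. These stack in thirds as B#–D#–F#–A — a B# diminished seventh chord.
The lowest note is F#, the fifth of the chord, so this is second inversion (figured bass 4/3).

B# diminished seventh, second inversion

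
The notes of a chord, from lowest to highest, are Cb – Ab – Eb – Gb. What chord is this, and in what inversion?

Reducing to letter names: Cb, Ab, Eb, Gb. These stack in thirds as Ab–Cb–Eb–Gb — an Ab minor seventh chord.
With the third (Cb) in the bass, the chord is in first inversion (figured bass 6/5).

Ab minor seventh, first inversion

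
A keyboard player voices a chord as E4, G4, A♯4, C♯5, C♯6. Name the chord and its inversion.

A# diminished seventh, second inversion

Reducing to letter names: E, G, A#, C#. These stack in thirds as A#–C#–E–G — an A# diminished seventh chord.
E is the fifth of A# diminished seventh; fifth in the bass means second inversion (figured bass 4/3).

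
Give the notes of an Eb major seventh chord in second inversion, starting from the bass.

Spelling Eb major seventh: Eb–G–Bb–D. In second inversion the fifth is bass, giving Bb, D, Eb, G from the bottom.

Bb, D, Eb, G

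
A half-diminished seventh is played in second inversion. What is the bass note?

Eb

A half-diminished seventh is A–C–Eb–G. Second inversion places the fifth in the bass: Eb.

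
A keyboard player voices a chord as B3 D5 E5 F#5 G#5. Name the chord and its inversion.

E dominant ninth, second inversion

Reducing to letter names: B, D, E, F#, G#. These stack in thirds as E–G#–B–D–F# — an E dominant ninth chord.
With the fifth (B) in the bass, the chord is in second inversion.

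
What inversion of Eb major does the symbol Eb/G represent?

first inversion

Eb/G means Eb major with G in the bass. G is the third of Eb major (Eb–G–Bb), so this is first inversion.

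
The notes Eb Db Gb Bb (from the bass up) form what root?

The distinct letter names are Eb, Db, Gb, Bb. Arranged as a stack of thirds they read Eb–Gb–Bb–Db, so Eb is the root (an Eb minor seventh chord).

Eb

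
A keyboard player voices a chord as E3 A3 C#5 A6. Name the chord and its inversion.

The pitch classes E, A, C# arrange in thirds as A–C#–E: an A major triad.
With the fifth (E) in the bass, the chord is in second inversion (figured bass 6/4).

A major, second inversion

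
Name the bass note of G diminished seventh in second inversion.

Db

The fifth of G diminished seventh (G–Bb–Db–Fb) is Db; that is the bass in second inversion.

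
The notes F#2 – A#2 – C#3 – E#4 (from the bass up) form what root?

The distinct letter names are F#, A#, C#, E#. Arranged as a stack of thirds they read F#–A#–C#–E#, so F# is the root (an F# major seventh chord).

F#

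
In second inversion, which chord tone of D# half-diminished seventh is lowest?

In second inversion the fifth is lowest. For D# half-diminished seventh (D#–F#–A–C#) that is A.

A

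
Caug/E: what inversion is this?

Caug/E means C augmented with E in the bass. E is the third of C augmented (C–E–G#), so this is first inversion.

first inversion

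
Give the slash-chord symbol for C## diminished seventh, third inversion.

Third inversion of C## diminished seventh has the seventh (B) in the bass. As a slash chord: C##dim7/B.

C##dim7/B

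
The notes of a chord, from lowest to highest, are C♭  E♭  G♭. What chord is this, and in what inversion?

Cb major, root position

The distinct note names are Cb, Eb, Gb. Stacked in thirds they read Cb–Eb–Gb, which is a major triad on Cb.
With the root (Cb) in the bass, the chord is in root position (figured bass 5/3).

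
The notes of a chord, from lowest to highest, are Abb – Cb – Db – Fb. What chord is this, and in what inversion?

Reducing to letter names: Abb, Cb, Db, Fb. These stack in thirds as Db–Fb–Abb–Cb — a Db half-diminished seventh chord.
The lowest note is Abb, the fifth of the chord, so this is second inversion (figured bass 4/3).

Db half-diminished seventh, second inversion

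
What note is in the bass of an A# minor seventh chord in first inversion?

The third of A# minor seventh (A#–C#–E#–G#) is C#; that is the bass in first inversion.

C#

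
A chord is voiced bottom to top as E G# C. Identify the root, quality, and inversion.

C augmented, first inversion

The pitch classes E, G#, C arrange in thirds as C–E–G#: a C augmented triad.
With the third (E) in the bass, the chord is in first inversion (figured bass 6).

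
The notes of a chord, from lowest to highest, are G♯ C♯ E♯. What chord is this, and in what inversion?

Reducing to letter names: G#, C#, E#. These stack in thirds as C#–E#–G# — a C# major triad.
G# is the fifth of C# major; fifth in the bass means second inversion (figured bass 6/4).

C# major, second inversion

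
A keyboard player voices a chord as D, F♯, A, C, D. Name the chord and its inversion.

D dominant seventh, root position

The pitch classes D, F#, A, C arrange in thirds as D–F#–A–C: a D dominant seventh chord.
With the root (D) in the bass, the chord is in root position (figured bass 7).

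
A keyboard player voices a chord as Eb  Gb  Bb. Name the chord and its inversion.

Reducing to letter names: Eb, Gb, Bb. These stack in thirds as Eb–Gb–Bb — an Eb minor triad.
Eb is the root of Eb minor; root in the bass means root position (figured bass 5/3).

Eb minor, root position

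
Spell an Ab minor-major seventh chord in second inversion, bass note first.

Eb, G, Ab, Cb

Ab minor-major seventh is Ab–Cb–Eb–G. Second inversion puts the fifth (Eb) in the bass, with the remaining tones above: Eb, G, Ab, Cb.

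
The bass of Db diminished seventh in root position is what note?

The root of Db diminished seventh (Db–Fb–Abb–Cbb) is Db; that is the bass in root position.

Db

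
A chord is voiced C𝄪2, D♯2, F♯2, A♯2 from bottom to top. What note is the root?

D#

C##, D#, F#, A# are the tones of a D# minor-major seventh chord (D#–F#–A#–C##), making D# the root.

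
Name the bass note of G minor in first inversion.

Bb

The third of G minor (G–Bb–D) is Bb; that is the bass in first inversion.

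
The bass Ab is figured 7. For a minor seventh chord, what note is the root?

The figures 7 mean the root of the chord is in the bass. If Ab is the root of a minor seventh chord, the root is Ab (chord tones Ab–Cb–Eb–Gb).

Ab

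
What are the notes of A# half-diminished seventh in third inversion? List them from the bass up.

Spelling A# half-diminished seventh: A#–C#–E–G#. In third inversion the seventh is bass, giving G#, A#, C#, E from the bottom.

G#, A#, C#, E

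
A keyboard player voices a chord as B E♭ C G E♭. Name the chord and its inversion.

Reducing to letter names: B, Eb, C, G. These stack in thirds as C–Eb–G–B — a C minor-major seventh chord.
The lowest note is B, the seventh of the chord, so this is third inversion (figured bass 4/2).

C minor-major seventh, third inversion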